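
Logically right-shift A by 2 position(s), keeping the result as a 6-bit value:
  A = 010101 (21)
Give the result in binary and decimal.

Logical shift right by 2: drop the bottom 2 bit(s), prepend 2 zero(s) on the left.
  010101  ->  keep [0101], discard [01], prepend 00
= 000101

Answer: 000101 (5)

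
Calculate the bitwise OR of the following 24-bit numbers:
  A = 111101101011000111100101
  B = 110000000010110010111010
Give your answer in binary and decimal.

Apply | to each column (1 where either bit is 1):
  111101101011000111100101
| 110000000010110010111010
--------------------------
  111101101011110111111111

Answer: 111101101011110111111111 (16170495)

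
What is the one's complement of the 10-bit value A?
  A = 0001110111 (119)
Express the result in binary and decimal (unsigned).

Flip each bit (0->1, 1->0):
  0001110111
  1110001000

Answer: 1110001000 (904)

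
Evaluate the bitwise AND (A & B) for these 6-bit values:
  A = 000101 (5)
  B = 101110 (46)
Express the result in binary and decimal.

Apply & to each column (1 only where both bits are 1):
  000101
& 101110
--------
  000100

Answer: 000100 (4)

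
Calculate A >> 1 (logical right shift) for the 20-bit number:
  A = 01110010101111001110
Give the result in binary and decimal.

Logical shift right by 1: drop the bottom 1 bit(s), prepend 1 zero(s) on the left.
  01110010101111001110  ->  keep [0111001010111100111], discard [0], prepend 0
= 00111001010111100111

Answer: 00111001010111100111 (234983)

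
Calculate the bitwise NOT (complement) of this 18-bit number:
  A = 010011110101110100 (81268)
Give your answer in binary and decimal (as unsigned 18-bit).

Flip each bit (0->1, 1->0):
  010011110101110100
  101100001010001011

Answer: 101100001010001011 (180875)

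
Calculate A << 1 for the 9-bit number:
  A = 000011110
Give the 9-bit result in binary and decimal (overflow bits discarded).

Shift left by 1: drop the top 1 bit(s), append 1 zero(s) on the right.
  000011110  ->  discard [0], keep [00011110], append 0
= 000111100

Answer: 000111100 (60)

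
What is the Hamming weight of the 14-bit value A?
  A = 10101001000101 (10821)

10101001000101
1-bits at positions (from bit 0 = LSB): 0, 2, 6, 9, 11, 13
Count = 6

Answer: 6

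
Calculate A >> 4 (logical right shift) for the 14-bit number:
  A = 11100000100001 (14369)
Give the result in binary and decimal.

Logical shift right by 4: drop the bottom 4 bit(s), prepend 4 zero(s) on the left.
  11100000100001  ->  keep [1110000010], discard [0001], prepend 0000
= 00001110000010

Answer: 00001110000010 (898)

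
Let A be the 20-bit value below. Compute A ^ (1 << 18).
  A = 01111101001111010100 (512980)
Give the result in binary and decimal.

Mask = 1 << 18 = 01000000000000000000
Bit 18 of A is 1; XOR with the mask flips it to 0.
  01111101001111010100
^ 01000000000000000000
----------------------
  00111101001111010100

Answer: 00111101001111010100 (250836)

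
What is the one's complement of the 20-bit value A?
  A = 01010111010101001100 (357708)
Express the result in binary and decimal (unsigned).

Flip each bit (0->1, 1->0):
  01010111010101001100
  10101000101010110011

Answer: 10101000101010110011 (690867)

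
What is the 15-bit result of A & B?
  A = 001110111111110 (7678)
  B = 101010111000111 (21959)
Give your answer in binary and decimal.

Apply & to each column (1 only where both bits are 1):
  001110111111110
& 101010111000111
-----------------
  001010111000110

Answer: 001010111000110 (5574)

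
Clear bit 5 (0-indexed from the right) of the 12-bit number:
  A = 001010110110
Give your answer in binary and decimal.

Mask = ~(1 << 5) = 111111011111
Bit 5 of A is 1, so AND-ing with the mask clears it to 0.
  001010110110
& 111111011111
--------------
  001010010110

Answer: 001010010110 (662)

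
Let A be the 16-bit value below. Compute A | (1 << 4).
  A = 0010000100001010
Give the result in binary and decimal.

Mask = 1 << 4 = 0000000000010000
Bit 4 of A is 0, so OR-ing with the mask flips it to 1.
  0010000100001010
| 0000000000010000
------------------
  0010000100011010

Answer: 0010000100011010 (8474)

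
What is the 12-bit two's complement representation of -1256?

1. Binary of +1256:  010011101000
2. Invert bits:     101100010111
3. Add 1:           101100011000

Answer: 101100011000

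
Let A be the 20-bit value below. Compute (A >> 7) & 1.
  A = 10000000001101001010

Bit 7 is the 8th from the right.
  10000000001101001010
              ^
That bit is 0.

Answer: 0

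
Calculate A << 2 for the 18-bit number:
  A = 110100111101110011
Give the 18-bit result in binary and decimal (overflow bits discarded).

Shift left by 2: drop the top 2 bit(s), append 2 zero(s) on the right.
  110100111101110011  ->  discard [11], keep [0100111101110011], append 00
= 010011110111001100

Answer: 010011110111001100 (81356)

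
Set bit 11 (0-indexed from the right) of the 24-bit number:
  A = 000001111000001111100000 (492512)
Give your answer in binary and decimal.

Mask = 1 << 11 = 000000000000100000000000
Bit 11 of A is 0, so OR-ing with the mask flips it to 1.
  000001111000001111100000
| 000000000000100000000000
--------------------------
  000001111000101111100000

Answer: 000001111000101111100000 (494560)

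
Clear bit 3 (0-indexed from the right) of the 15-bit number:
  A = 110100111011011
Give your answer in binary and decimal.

Mask = ~(1 << 3) = 111111111110111
Bit 3 of A is 1, so AND-ing with the mask clears it to 0.
  110100111011011
& 111111111110111
-----------------
  110100111010011

Answer: 110100111010011 (27091)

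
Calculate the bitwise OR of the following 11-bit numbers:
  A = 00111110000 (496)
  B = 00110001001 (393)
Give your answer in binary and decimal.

Apply | to each column (1 where either bit is 1):
  00111110000
| 00110001001
-------------
  00111111001

Answer: 00111111001 (505)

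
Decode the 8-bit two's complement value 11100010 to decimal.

MSB is 1, so the value is negative. Find the magnitude:
1. Invert bits:  00011101
2. Add 1:        00011110  = 30
3. Apply sign:   -30

Answer: -30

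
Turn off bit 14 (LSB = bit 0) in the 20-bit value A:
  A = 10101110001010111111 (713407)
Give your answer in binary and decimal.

Mask = ~(1 << 14) = 11111011111111111111
Bit 14 of A is 1, so AND-ing with the mask clears it to 0.
  10101110001010111111
& 11111011111111111111
----------------------
  10101010001010111111

Answer: 10101010001010111111 (697023)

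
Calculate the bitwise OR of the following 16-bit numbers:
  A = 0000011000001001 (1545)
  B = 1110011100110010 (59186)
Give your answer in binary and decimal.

Apply | to each column (1 where either bit is 1):
  0000011000001001
| 1110011100110010
------------------
  1110011100111011

Answer: 1110011100111011 (59195)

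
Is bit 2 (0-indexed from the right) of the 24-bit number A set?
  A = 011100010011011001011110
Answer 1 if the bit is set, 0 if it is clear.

Bit 2 is the 3rd from the right.
  011100010011011001011110
                       ^
That bit is 1.

Answer: 1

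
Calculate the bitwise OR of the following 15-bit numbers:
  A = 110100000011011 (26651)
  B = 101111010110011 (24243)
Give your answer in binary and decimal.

Apply | to each column (1 where either bit is 1):
  110100000011011
| 101111010110011
-----------------
  111111010111011

Answer: 111111010111011 (32443)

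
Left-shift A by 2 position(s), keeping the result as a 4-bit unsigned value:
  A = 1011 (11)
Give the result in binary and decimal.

Shift left by 2: drop the top 2 bit(s), append 2 zero(s) on the right.
  1011  ->  discard [10], keep [11], append 00
= 1100

Answer: 1100 (12)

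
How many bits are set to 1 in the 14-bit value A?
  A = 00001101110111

00001101110111
1-bits at positions (from bit 0 = LSB): 0, 1, 2, 4, 5, 6, 8, 9
Count = 8

Answer: 8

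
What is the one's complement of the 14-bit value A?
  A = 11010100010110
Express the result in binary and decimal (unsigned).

Flip each bit (0->1, 1->0):
  11010100010110
  00101011101001

Answer: 00101011101001 (2793)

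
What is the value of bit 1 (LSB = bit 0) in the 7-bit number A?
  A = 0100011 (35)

Bit 1 is the 2nd from the right.
  0100011
       ^
That bit is 1.

Answer: 1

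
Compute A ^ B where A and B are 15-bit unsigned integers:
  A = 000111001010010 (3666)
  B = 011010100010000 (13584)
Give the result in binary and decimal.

Apply ^ to each column (1 where bits differ):
  000111001010010
^ 011010100010000
-----------------
  011101101000010

Answer: 011101101000010 (15170)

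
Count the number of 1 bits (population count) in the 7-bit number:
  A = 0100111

0100111
1-bits at positions (from bit 0 = LSB): 0, 1, 2, 5
Count = 4

Answer: 4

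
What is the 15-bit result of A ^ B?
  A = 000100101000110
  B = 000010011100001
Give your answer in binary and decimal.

Apply ^ to each column (1 where bits differ):
  000100101000110
^ 000010011100001
-----------------
  000110110100111

Answer: 000110110100111 (3495)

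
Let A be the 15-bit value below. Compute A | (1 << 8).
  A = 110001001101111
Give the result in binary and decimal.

Mask = 1 << 8 = 000000100000000
Bit 8 of A is 0, so OR-ing with the mask flips it to 1.
  110001001101111
| 000000100000000
-----------------
  110001101101111

Answer: 110001101101111 (25455)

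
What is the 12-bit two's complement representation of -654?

1. Binary of +654:  001010001110
2. Invert bits:     110101110001
3. Add 1:           110101110010

Answer: 110101110010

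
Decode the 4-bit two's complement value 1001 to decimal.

MSB is 1, so the value is negative. Find the magnitude:
1. Invert bits:  0110
2. Add 1:        0111  = 7
3. Apply sign:   -7

Answer: -7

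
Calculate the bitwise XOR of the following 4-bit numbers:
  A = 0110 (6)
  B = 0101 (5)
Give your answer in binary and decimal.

Apply ^ to each column (1 where bits differ):
  0110
^ 0101
------
  0011

Answer: 0011 (3)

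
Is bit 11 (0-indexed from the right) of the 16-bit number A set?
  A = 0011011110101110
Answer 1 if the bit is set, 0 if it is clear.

Bit 11 is the 12th from the right.
  0011011110101110
      ^
That bit is 0.

Answer: 0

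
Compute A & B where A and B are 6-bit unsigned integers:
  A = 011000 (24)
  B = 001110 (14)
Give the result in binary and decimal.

Apply & to each column (1 only where both bits are 1):
  011000
& 001110
--------
  001000

Answer: 001000 (8)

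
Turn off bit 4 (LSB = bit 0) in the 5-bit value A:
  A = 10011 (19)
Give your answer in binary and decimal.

Mask = ~(1 << 4) = 01111
Bit 4 of A is 1, so AND-ing with the mask clears it to 0.
  10011
& 01111
-------
  00011

Answer: 00011 (3)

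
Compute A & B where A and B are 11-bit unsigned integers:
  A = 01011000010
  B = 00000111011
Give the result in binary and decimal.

Apply & to each column (1 only where both bits are 1):
  01011000010
& 00000111011
-------------
  00000000010

Answer: 00000000010 (2)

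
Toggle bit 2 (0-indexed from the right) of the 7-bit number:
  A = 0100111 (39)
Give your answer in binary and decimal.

Mask = 1 << 2 = 0000100
Bit 2 of A is 1; XOR with the mask flips it to 0.
  0100111
^ 0000100
---------
  0100011

Answer: 0100011 (35)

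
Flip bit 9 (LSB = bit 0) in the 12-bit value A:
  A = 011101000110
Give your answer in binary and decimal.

Mask = 1 << 9 = 001000000000
Bit 9 of A is 1; XOR with the mask flips it to 0.
  011101000110
^ 001000000000
--------------
  010101000110

Answer: 010101000110 (1350)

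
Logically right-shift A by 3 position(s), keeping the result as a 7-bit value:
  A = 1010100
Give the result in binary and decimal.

Logical shift right by 3: drop the bottom 3 bit(s), prepend 3 zero(s) on the left.
  1010100  ->  keep [1010], discard [100], prepend 000
= 0001010

Answer: 0001010 (10)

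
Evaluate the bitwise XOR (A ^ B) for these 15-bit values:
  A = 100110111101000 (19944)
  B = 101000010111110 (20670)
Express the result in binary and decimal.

Apply ^ to each column (1 where bits differ):
  100110111101000
^ 101000010111110
-----------------
  001110101010110

Answer: 001110101010110 (7510)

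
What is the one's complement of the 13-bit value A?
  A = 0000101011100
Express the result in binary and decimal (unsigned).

Flip each bit (0->1, 1->0):
  0000101011100
  1111010100011

Answer: 1111010100011 (7843)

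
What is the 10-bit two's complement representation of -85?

1. Binary of +85:  0001010101
2. Invert bits:     1110101010
3. Add 1:           1110101011

Answer: 1110101011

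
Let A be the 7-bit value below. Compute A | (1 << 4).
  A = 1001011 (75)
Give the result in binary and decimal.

Mask = 1 << 4 = 0010000
Bit 4 of A is 0, so OR-ing with the mask flips it to 1.
  1001011
| 0010000
---------
  1011011

Answer: 1011011 (91)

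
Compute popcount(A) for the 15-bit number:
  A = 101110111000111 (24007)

101110111000111
1-bits at positions (from bit 0 = LSB): 0, 1, 2, 6, 7, 8, 10, 11, 12, 14
Count = 10

Answer: 10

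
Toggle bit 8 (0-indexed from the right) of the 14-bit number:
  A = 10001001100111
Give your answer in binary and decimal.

Mask = 1 << 8 = 00000100000000
Bit 8 of A is 0; XOR with the mask flips it to 1.
  10001001100111
^ 00000100000000
----------------
  10001101100111

Answer: 10001101100111 (9063)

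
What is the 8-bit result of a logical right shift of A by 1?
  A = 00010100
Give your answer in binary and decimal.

Logical shift right by 1: drop the bottom 1 bit(s), prepend 1 zero(s) on the left.
  00010100  ->  keep [0001010], discard [0], prepend 0
= 00001010

Answer: 00001010 (10)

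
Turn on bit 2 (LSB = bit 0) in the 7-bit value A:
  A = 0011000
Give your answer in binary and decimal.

Mask = 1 << 2 = 0000100
Bit 2 of A is 0, so OR-ing with the mask flips it to 1.
  0011000
| 0000100
---------
  0011100

Answer: 0011100 (28)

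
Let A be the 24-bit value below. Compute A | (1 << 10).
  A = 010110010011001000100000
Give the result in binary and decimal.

Mask = 1 << 10 = 000000000000010000000000
Bit 10 of A is 0, so OR-ing with the mask flips it to 1.
  010110010011001000100000
| 000000000000010000000000
--------------------------
  010110010011011000100000

Answer: 010110010011011000100000 (5846560)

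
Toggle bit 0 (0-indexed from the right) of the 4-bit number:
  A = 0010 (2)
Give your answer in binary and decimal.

Mask = 1 << 0 = 0001
Bit 0 of A is 0; XOR with the mask flips it to 1.
  0010
^ 0001
------
  0011

Answer: 0011 (3)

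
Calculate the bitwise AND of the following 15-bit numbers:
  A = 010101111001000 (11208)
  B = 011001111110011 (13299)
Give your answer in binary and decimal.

Apply & to each column (1 only where both bits are 1):
  010101111001000
& 011001111110011
-----------------
  010001111000000

Answer: 010001111000000 (9152)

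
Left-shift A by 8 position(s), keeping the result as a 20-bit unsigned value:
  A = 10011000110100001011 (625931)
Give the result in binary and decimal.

Shift left by 8: drop the top 8 bit(s), append 8 zero(s) on the right.
  10011000110100001011  ->  discard [10011000], keep [110100001011], append 00000000
= 11010000101100000000

Answer: 11010000101100000000 (854784)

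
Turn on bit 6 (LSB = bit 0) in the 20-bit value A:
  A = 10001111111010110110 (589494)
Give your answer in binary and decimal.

Mask = 1 << 6 = 00000000000001000000
Bit 6 of A is 0, so OR-ing with the mask flips it to 1.
  10001111111010110110
| 00000000000001000000
----------------------
  10001111111011110110

Answer: 10001111111011110110 (589558)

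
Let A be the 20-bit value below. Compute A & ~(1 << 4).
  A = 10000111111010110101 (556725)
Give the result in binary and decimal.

Mask = ~(1 << 4) = 11111111111111101111
Bit 4 of A is 1, so AND-ing with the mask clears it to 0.
  10000111111010110101
& 11111111111111101111
----------------------
  10000111111010100101

Answer: 10000111111010100101 (556709)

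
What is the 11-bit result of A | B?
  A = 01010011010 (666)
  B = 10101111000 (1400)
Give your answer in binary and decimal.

Apply | to each column (1 where either bit is 1):
  01010011010
| 10101111000
-------------
  11111111010

Answer: 11111111010 (2042)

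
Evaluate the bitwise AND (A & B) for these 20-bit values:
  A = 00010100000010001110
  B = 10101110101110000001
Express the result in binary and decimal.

Apply & to each column (1 only where both bits are 1):
  00010100000010001110
& 10101110101110000001
----------------------
  00000100000010000000

Answer: 00000100000010000000 (16512)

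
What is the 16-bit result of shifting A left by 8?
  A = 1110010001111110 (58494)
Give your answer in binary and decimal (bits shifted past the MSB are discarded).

Shift left by 8: drop the top 8 bit(s), append 8 zero(s) on the right.
  1110010001111110  ->  discard [11100100], keep [01111110], append 00000000
= 0111111000000000

Answer: 0111111000000000 (32256)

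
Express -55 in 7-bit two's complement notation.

1. Binary of +55:  0110111
2. Invert bits:     1001000
3. Add 1:           1001001

Answer: 1001001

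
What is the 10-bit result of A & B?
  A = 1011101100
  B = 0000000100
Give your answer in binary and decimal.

Apply & to each column (1 only where both bits are 1):
  1011101100
& 0000000100
------------
  0000000100

Answer: 0000000100 (4)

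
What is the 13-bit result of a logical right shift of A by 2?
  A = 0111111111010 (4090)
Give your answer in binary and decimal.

Logical shift right by 2: drop the bottom 2 bit(s), prepend 2 zero(s) on the left.
  0111111111010  ->  keep [01111111110], discard [10], prepend 00
= 0001111111110

Answer: 0001111111110 (1022)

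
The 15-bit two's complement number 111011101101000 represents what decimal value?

MSB is 1, so the value is negative. Find the magnitude:
1. Invert bits:  000100010010111
2. Add 1:        000100010011000  = 2200
3. Apply sign:   -2200

Answer: -2200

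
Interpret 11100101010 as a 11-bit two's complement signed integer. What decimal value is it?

MSB is 1, so the value is negative. Find the magnitude:
1. Invert bits:  00011010101
2. Add 1:        00011010110  = 214
3. Apply sign:   -214

Answer: -214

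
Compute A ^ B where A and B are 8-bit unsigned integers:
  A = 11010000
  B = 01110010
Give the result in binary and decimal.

Apply ^ to each column (1 where bits differ):
  11010000
^ 01110010
----------
  10100010

Answer: 10100010 (162)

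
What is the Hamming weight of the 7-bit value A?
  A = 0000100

0000100
1-bits at positions (from bit 0 = LSB): 2
Count = 1

Answer: 1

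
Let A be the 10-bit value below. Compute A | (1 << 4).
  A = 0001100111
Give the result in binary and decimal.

Mask = 1 << 4 = 0000010000
Bit 4 of A is 0, so OR-ing with the mask flips it to 1.
  0001100111
| 0000010000
------------
  0001110111

Answer: 0001110111 (119)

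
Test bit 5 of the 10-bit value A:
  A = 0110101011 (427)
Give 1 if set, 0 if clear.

Bit 5 is the 6th from the right.
  0110101011
      ^
That bit is 1.

Answer: 1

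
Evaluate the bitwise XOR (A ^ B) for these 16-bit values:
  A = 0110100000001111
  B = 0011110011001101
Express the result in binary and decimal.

Apply ^ to each column (1 where bits differ):
  0110100000001111
^ 0011110011001101
------------------
  0101010011000010

Answer: 0101010011000010 (21698)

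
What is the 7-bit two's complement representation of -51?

1. Binary of +51:  0110011
2. Invert bits:     1001100
3. Add 1:           1001101

Answer: 1001101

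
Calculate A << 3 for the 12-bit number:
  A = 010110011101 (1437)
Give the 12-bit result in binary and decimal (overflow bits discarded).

Shift left by 3: drop the top 3 bit(s), append 3 zero(s) on the right.
  010110011101  ->  discard [010], keep [110011101], append 000
= 110011101000

Answer: 110011101000 (3304)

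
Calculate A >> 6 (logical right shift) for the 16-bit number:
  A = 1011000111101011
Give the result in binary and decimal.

Logical shift right by 6: drop the bottom 6 bit(s), prepend 6 zero(s) on the left.
  1011000111101011  ->  keep [1011000111], discard [101011], prepend 000000
= 0000001011000111

Answer: 0000001011000111 (711)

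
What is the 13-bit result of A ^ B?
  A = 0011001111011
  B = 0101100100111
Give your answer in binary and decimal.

Apply ^ to each column (1 where bits differ):
  0011001111011
^ 0101100100111
---------------
  0110101011100

Answer: 0110101011100 (3420)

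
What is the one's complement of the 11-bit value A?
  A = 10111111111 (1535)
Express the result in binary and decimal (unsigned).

Flip each bit (0->1, 1->0):
  10111111111
  01000000000

Answer: 01000000000 (512)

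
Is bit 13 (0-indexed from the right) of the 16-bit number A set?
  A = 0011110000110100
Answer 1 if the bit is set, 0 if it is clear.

Bit 13 is the 14th from the right.
  0011110000110100
    ^
That bit is 1.

Answer: 1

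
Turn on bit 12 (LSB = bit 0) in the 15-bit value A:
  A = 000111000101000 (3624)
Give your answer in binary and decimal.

Mask = 1 << 12 = 001000000000000
Bit 12 of A is 0, so OR-ing with the mask flips it to 1.
  000111000101000
| 001000000000000
-----------------
  001111000101000

Answer: 001111000101000 (7720)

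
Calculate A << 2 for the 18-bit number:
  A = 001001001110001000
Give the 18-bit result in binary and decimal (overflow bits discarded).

Shift left by 2: drop the top 2 bit(s), append 2 zero(s) on the right.
  001001001110001000  ->  discard [00], keep [1001001110001000], append 00
= 100100111000100000

Answer: 100100111000100000 (151072)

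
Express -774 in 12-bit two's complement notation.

1. Binary of +774:  001100000110
2. Invert bits:     110011111001
3. Add 1:           110011111010

Answer: 110011111010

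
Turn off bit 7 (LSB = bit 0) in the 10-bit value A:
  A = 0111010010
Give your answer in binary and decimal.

Mask = ~(1 << 7) = 1101111111
Bit 7 of A is 1, so AND-ing with the mask clears it to 0.
  0111010010
& 1101111111
------------
  0101010010

Answer: 0101010010 (338)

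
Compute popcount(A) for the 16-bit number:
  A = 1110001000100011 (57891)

1110001000100011
1-bits at positions (from bit 0 = LSB): 0, 1, 5, 9, 13, 14, 15
Count = 7

Answer: 7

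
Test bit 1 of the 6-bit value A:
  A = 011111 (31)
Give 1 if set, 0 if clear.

Bit 1 is the 2nd from the right.
  011111
      ^
That bit is 1.

Answer: 1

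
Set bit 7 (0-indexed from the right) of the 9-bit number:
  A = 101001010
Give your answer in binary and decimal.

Mask = 1 << 7 = 010000000
Bit 7 of A is 0, so OR-ing with the mask flips it to 1.
  101001010
| 010000000
-----------
  111001010

Answer: 111001010 (458)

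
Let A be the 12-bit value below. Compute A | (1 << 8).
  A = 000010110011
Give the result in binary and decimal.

Mask = 1 << 8 = 000100000000
Bit 8 of A is 0, so OR-ing with the mask flips it to 1.
  000010110011
| 000100000000
--------------
  000110110011

Answer: 000110110011 (435)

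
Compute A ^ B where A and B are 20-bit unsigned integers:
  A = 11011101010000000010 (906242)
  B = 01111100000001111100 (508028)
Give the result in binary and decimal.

Apply ^ to each column (1 where bits differ):
  11011101010000000010
^ 01111100000001111100
----------------------
  10100001010001111110

Answer: 10100001010001111110 (660606)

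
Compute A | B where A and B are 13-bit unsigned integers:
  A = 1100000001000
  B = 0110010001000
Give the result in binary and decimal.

Apply | to each column (1 where either bit is 1):
  1100000001000
| 0110010001000
---------------
  1110010001000

Answer: 1110010001000 (7304)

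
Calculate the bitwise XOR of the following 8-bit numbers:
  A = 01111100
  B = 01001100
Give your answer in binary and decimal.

Apply ^ to each column (1 where bits differ):
  01111100
^ 01001100
----------
  00110000

Answer: 00110000 (48)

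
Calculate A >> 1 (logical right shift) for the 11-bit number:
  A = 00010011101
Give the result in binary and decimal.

Logical shift right by 1: drop the bottom 1 bit(s), prepend 1 zero(s) on the left.
  00010011101  ->  keep [0001001110], discard [1], prepend 0
= 00001001110

Answer: 00001001110 (78)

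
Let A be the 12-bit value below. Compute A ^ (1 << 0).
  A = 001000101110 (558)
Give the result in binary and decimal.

Mask = 1 << 0 = 000000000001
Bit 0 of A is 0; XOR with the mask flips it to 1.
  001000101110
^ 000000000001
--------------
  001000101111

Answer: 001000101111 (559)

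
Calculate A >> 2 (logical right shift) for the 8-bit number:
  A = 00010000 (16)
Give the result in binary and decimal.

Logical shift right by 2: drop the bottom 2 bit(s), prepend 2 zero(s) on the left.
  00010000  ->  keep [000100], discard [00], prepend 00
= 00000100

Answer: 00000100 (4)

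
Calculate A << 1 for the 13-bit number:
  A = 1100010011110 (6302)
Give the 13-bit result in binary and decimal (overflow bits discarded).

Shift left by 1: drop the top 1 bit(s), append 1 zero(s) on the right.
  1100010011110  ->  discard [1], keep [100010011110], append 0
= 1000100111100

Answer: 1000100111100 (4412)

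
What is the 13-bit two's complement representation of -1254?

1. Binary of +1254:  0010011100110
2. Invert bits:     1101100011001
3. Add 1:           1101100011010

Answer: 1101100011010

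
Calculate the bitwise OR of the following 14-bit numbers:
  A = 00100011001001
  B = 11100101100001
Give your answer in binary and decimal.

Apply | to each column (1 where either bit is 1):
  00100011001001
| 11100101100001
----------------
  11100111101001

Answer: 11100111101001 (14825)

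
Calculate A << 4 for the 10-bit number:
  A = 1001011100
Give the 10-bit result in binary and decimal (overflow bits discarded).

Shift left by 4: drop the top 4 bit(s), append 4 zero(s) on the right.
  1001011100  ->  discard [1001], keep [011100], append 0000
= 0111000000

Answer: 0111000000 (448)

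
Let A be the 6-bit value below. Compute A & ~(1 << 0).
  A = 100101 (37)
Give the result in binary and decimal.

Mask = ~(1 << 0) = 111110
Bit 0 of A is 1, so AND-ing with the mask clears it to 0.
  100101
& 111110
--------
  100100

Answer: 100100 (36)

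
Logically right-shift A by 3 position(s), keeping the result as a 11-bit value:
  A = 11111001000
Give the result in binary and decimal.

Logical shift right by 3: drop the bottom 3 bit(s), prepend 3 zero(s) on the left.
  11111001000  ->  keep [11111001], discard [000], prepend 000
= 00011111001

Answer: 00011111001 (249)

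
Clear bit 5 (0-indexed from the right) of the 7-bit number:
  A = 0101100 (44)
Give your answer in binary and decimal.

Mask = ~(1 << 5) = 1011111
Bit 5 of A is 1, so AND-ing with the mask clears it to 0.
  0101100
& 1011111
---------
  0001100

Answer: 0001100 (12)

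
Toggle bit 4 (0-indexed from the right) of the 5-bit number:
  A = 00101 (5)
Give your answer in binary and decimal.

Mask = 1 << 4 = 10000
Bit 4 of A is 0; XOR with the mask flips it to 1.
  00101
^ 10000
-------
  10101

Answer: 10101 (21)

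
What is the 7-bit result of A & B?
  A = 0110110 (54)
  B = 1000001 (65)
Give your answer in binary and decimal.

Apply & to each column (1 only where both bits are 1):
  0110110
& 1000001
---------
  0000000

Answer: 0000000 (0)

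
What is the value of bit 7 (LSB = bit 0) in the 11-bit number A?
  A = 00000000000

Bit 7 is the 8th from the right.
  00000000000
     ^
That bit is 0.

Answer: 0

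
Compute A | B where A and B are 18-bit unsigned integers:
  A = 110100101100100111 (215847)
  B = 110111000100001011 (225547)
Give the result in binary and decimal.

Apply | to each column (1 where either bit is 1):
  110100101100100111
| 110111000100001011
--------------------
  110111101100101111

Answer: 110111101100101111 (228143)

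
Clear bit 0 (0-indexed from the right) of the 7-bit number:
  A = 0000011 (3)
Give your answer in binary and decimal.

Mask = ~(1 << 0) = 1111110
Bit 0 of A is 1, so AND-ing with the mask clears it to 0.
  0000011
& 1111110
---------
  0000010

Answer: 0000010 (2)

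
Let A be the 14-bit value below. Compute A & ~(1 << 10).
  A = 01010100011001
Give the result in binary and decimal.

Mask = ~(1 << 10) = 11101111111111
Bit 10 of A is 1, so AND-ing with the mask clears it to 0.
  01010100011001
& 11101111111111
----------------
  01000100011001

Answer: 01000100011001 (4377)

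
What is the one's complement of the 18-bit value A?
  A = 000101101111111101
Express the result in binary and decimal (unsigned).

Flip each bit (0->1, 1->0):
  000101101111111101
  111010010000000010

Answer: 111010010000000010 (238594)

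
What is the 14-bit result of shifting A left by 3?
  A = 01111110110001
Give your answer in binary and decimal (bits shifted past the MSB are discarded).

Shift left by 3: drop the top 3 bit(s), append 3 zero(s) on the right.
  01111110110001  ->  discard [011], keep [11110110001], append 000
= 11110110001000

Answer: 11110110001000 (15752)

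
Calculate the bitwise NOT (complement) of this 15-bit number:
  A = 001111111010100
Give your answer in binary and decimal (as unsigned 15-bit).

Flip each bit (0->1, 1->0):
  001111111010100
  110000000101011

Answer: 110000000101011 (24619)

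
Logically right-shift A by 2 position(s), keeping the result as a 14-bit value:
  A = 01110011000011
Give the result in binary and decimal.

Logical shift right by 2: drop the bottom 2 bit(s), prepend 2 zero(s) on the left.
  01110011000011  ->  keep [011100110000], discard [11], prepend 00
= 00011100110000

Answer: 00011100110000 (1840)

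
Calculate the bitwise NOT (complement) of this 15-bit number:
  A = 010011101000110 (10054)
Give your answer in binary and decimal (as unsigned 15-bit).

Flip each bit (0->1, 1->0):
  010011101000110
  101100010111001

Answer: 101100010111001 (22713)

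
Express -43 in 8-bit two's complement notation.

1. Binary of +43:  00101011
2. Invert bits:     11010100
3. Add 1:           11010101

Answer: 11010101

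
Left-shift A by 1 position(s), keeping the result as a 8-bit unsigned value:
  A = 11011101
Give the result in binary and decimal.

Shift left by 1: drop the top 1 bit(s), append 1 zero(s) on the right.
  11011101  ->  discard [1], keep [1011101], append 0
= 10111010

Answer: 10111010 (186)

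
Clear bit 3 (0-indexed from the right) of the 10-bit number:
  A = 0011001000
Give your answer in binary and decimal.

Mask = ~(1 << 3) = 1111110111
Bit 3 of A is 1, so AND-ing with the mask clears it to 0.
  0011001000
& 1111110111
------------
  0011000000

Answer: 0011000000 (192)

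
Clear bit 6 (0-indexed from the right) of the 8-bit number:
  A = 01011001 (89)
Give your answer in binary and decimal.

Mask = ~(1 << 6) = 10111111
Bit 6 of A is 1, so AND-ing with the mask clears it to 0.
  01011001
& 10111111
----------
  00011001

Answer: 00011001 (25)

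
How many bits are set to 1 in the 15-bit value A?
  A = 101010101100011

101010101100011
1-bits at positions (from bit 0 = LSB): 0, 1, 5, 6, 8, 10, 12, 14
Count = 8

Answer: 8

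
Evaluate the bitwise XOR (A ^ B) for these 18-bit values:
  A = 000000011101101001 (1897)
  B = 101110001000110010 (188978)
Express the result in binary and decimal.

Apply ^ to each column (1 where bits differ):
  000000011101101001
^ 101110001000110010
--------------------
  101110010101011011

Answer: 101110010101011011 (189787)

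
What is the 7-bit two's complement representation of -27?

1. Binary of +27:  0011011
2. Invert bits:     1100100
3. Add 1:           1100101

Answer: 1100101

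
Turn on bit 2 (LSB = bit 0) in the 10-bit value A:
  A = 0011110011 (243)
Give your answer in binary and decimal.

Mask = 1 << 2 = 0000000100
Bit 2 of A is 0, so OR-ing with the mask flips it to 1.
  0011110011
| 0000000100
------------
  0011110111

Answer: 0011110111 (247)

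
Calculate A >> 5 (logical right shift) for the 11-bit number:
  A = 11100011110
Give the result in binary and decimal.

Logical shift right by 5: drop the bottom 5 bit(s), prepend 5 zero(s) on the left.
  11100011110  ->  keep [111000], discard [11110], prepend 00000
= 00000111000

Answer: 00000111000 (56)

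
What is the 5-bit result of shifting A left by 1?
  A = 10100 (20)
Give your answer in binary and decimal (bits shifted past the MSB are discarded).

Shift left by 1: drop the top 1 bit(s), append 1 zero(s) on the right.
  10100  ->  discard [1], keep [0100], append 0
= 01000

Answer: 01000 (8)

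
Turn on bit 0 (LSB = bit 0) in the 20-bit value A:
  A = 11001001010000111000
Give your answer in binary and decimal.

Mask = 1 << 0 = 00000000000000000001
Bit 0 of A is 0, so OR-ing with the mask flips it to 1.
  11001001010000111000
| 00000000000000000001
----------------------
  11001001010000111001

Answer: 11001001010000111001 (824377)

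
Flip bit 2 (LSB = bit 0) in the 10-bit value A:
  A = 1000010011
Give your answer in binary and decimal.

Mask = 1 << 2 = 0000000100
Bit 2 of A is 0; XOR with the mask flips it to 1.
  1000010011
^ 0000000100
------------
  1000010111

Answer: 1000010111 (535)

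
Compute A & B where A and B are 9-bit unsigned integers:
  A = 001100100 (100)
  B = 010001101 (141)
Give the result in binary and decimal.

Apply & to each column (1 only where both bits are 1):
  001100100
& 010001101
-----------
  000000100

Answer: 000000100 (4)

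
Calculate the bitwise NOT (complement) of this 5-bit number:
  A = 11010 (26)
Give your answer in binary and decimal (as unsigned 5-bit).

Flip each bit (0->1, 1->0):
  11010
  00101

Answer: 00101 (5)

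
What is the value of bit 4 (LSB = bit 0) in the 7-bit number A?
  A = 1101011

Bit 4 is the 5th from the right.
  1101011
    ^
That bit is 0.

Answer: 0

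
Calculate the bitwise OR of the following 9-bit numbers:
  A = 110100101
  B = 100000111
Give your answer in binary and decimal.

Apply | to each column (1 where either bit is 1):
  110100101
| 100000111
-----------
  110100111

Answer: 110100111 (423)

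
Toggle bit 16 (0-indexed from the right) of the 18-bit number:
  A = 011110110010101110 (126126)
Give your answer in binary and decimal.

Mask = 1 << 16 = 010000000000000000
Bit 16 of A is 1; XOR with the mask flips it to 0.
  011110110010101110
^ 010000000000000000
--------------------
  001110110010101110

Answer: 001110110010101110 (60590)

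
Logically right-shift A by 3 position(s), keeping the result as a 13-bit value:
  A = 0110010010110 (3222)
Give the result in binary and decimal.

Logical shift right by 3: drop the bottom 3 bit(s), prepend 3 zero(s) on the left.
  0110010010110  ->  keep [0110010010], discard [110], prepend 000
= 0000110010010

Answer: 0000110010010 (402)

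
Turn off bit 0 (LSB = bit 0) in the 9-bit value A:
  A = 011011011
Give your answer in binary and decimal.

Mask = ~(1 << 0) = 111111110
Bit 0 of A is 1, so AND-ing with the mask clears it to 0.
  011011011
& 111111110
-----------
  011011010

Answer: 011011010 (218)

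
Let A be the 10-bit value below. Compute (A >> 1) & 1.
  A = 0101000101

Bit 1 is the 2nd from the right.
  0101000101
          ^
That bit is 0.

Answer: 0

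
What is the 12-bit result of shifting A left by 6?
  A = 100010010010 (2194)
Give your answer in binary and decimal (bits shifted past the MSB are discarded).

Shift left by 6: drop the top 6 bit(s), append 6 zero(s) on the right.
  100010010010  ->  discard [100010], keep [010010], append 000000
= 010010000000

Answer: 010010000000 (1152)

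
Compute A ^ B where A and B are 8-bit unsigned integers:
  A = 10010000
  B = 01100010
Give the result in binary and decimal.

Apply ^ to each column (1 where bits differ):
  10010000
^ 01100010
----------
  11110010

Answer: 11110010 (242)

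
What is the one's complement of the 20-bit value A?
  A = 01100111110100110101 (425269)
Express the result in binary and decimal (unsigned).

Flip each bit (0->1, 1->0):
  01100111110100110101
  10011000001011001010

Answer: 10011000001011001010 (623306)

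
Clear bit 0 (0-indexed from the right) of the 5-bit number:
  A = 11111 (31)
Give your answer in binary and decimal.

Mask = ~(1 << 0) = 11110
Bit 0 of A is 1, so AND-ing with the mask clears it to 0.
  11111
& 11110
-------
  11110

Answer: 11110 (30)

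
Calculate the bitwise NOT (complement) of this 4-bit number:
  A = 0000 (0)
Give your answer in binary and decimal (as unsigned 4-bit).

Flip each bit (0->1, 1->0):
  0000
  1111

Answer: 1111 (15)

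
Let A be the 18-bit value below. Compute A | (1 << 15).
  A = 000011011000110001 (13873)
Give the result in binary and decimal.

Mask = 1 << 15 = 001000000000000000
Bit 15 of A is 0, so OR-ing with the mask flips it to 1.
  000011011000110001
| 001000000000000000
--------------------
  001011011000110001

Answer: 001011011000110001 (46641)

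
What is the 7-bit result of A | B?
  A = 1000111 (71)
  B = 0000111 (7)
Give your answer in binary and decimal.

Apply | to each column (1 where either bit is 1):
  1000111
| 0000111
---------
  1000111

Answer: 1000111 (71)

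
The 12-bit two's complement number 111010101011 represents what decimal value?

MSB is 1, so the value is negative. Find the magnitude:
1. Invert bits:  000101010100
2. Add 1:        000101010101  = 341
3. Apply sign:   -341

Answer: -341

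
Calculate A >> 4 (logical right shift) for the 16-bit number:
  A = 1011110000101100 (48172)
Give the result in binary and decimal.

Logical shift right by 4: drop the bottom 4 bit(s), prepend 4 zero(s) on the left.
  1011110000101100  ->  keep [101111000010], discard [1100], prepend 0000
= 0000101111000010

Answer: 0000101111000010 (3010)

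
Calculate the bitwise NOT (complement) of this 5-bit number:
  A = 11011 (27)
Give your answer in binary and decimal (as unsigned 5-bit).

Flip each bit (0->1, 1->0):
  11011
  00100

Answer: 00100 (4)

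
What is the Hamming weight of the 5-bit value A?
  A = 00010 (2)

00010
1-bits at positions (from bit 0 = LSB): 1
Count = 1

Answer: 1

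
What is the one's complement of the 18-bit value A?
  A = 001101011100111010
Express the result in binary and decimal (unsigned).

Flip each bit (0->1, 1->0):
  001101011100111010
  110010100011000101

Answer: 110010100011000101 (207045)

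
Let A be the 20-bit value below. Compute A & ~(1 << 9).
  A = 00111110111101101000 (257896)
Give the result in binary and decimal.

Mask = ~(1 << 9) = 11111111110111111111
Bit 9 of A is 1, so AND-ing with the mask clears it to 0.
  00111110111101101000
& 11111111110111111111
----------------------
  00111110110101101000

Answer: 00111110110101101000 (257384)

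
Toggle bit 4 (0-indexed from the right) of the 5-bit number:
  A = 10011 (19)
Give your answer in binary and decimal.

Mask = 1 << 4 = 10000
Bit 4 of A is 1; XOR with the mask flips it to 0.
  10011
^ 10000
-------
  00011

Answer: 00011 (3)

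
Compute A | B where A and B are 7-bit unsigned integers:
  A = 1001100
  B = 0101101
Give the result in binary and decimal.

Apply | to each column (1 where either bit is 1):
  1001100
| 0101101
---------
  1101101

Answer: 1101101 (109)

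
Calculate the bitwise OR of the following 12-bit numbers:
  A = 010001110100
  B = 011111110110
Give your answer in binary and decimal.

Apply | to each column (1 where either bit is 1):
  010001110100
| 011111110110
--------------
  011111110110

Answer: 011111110110 (2038)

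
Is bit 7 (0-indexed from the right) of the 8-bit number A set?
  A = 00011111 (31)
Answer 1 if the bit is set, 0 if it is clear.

Bit 7 is the 8th from the right.
  00011111
  ^
That bit is 0.

Answer: 0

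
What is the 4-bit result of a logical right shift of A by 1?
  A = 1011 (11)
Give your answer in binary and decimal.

Logical shift right by 1: drop the bottom 1 bit(s), prepend 1 zero(s) on the left.
  1011  ->  keep [101], discard [1], prepend 0
= 0101

Answer: 0101 (5)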